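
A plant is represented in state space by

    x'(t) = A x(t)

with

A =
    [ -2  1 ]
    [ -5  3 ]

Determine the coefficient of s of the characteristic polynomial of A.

For a 2×2 matrix, det(sI - A) = s^2 - (tr A)s + det A.
tr A = 1, det A = -1.
So p(s) = s^2 - s - 1.
The coefficient of s is -1.

-1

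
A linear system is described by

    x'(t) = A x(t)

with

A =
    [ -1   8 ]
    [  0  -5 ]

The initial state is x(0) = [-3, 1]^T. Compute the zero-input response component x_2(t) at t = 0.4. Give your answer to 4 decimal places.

0.1353

det(sI - A) = s^2 - (tr A)s + det A, with tr A = (-1) + (-5) = -6 and det A = (-1)·(-5) - 8·0 = 5 - 0 = 5.
So p(s) = det(sI - A) = s^2 + 6s + 5.
Factor s^2 + 6s + 5: two numbers with sum -6 and product 5 are -1 and -5, so s^2 + 6s + 5 = (s + 1)(s + 5).
Hence p(s) = (s + 1) (s + 5), with roots -5, -1.
The eigenvalues -5, -1 are distinct and real, so A is diagonalisable and x(t) = e^{At} x(0) = V diag(e^{λ_i t}) V^{-1} x(0), where the columns of V are the eigenvectors.
λ = -5: A - (-5)I = [[4, 8], [0, 0]]. Row 1 gives 4·v1 + 8·v2 = 0, so take v_1 = [-2, 1]^T.
λ = -1: A - (-1)I = [[0, 8], [0, -4]]. Row 1 gives 0·v1 + 8·v2 = 0, so take v_2 = [1, 0]^T.
V = [v_1 v_2] = [[-2, 1], [1, 0]] has det V = -1, so V^{-1} = adj(V)/det V = [[0, 1], [1, 2]].
Modal coordinates z(0) = V^{-1} x(0): 0·(-3) + 1·1 = 1; 1·(-3) + 2·1 = -1; so z(0) = [1, -1]^T.
x_2(t) = Σ_i (v_i)_2 · z_i(0) · e^{λ_i t} (row 2 of V times the modal terms).
x_2(0.4) = 1·1·e^{-5·0.4} + 0·(-1)·e^{-1·0.4} = 1·0.135335 + 0·0.670320 = 0.1353.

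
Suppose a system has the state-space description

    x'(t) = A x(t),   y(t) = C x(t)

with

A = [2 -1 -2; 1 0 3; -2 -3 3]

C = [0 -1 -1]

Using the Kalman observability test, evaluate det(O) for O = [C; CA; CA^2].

125

CA = [[1, 3, -6]]
CA^2 = [[17, 17, -11]]
Observability matrix O = [C; CA; CA^2] = [[0, -1, -1], [1, 3, -6], [17, 17, -11]]
Expanding along the first row, det(O) = 0·(3·(-11) - (-6)·17) - (-1)·(1·(-11) - (-6)·17) + (-1)·(1·17 - 3·17) = 0·69 - (-1)·91 + (-1)·(-34) = 125
Since det(O) ≠ 0, rank(O) = 3 and the system is completely observable.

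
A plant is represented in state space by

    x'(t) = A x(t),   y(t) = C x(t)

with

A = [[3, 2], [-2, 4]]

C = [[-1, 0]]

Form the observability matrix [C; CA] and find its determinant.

2

CA = [[-3, -2]]
Observability matrix O = [C; CA] = [[-1, 0], [-3, -2]]
det(O) = (-1)·(-2) - 0·(-3) = 2 - 0 = 2
Since det(O) ≠ 0, rank(O) = 2 and the system is completely observable.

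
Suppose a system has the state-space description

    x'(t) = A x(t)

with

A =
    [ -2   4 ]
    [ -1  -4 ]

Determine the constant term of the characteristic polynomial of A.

12

For a 2×2 matrix, det(sI - A) = s^2 - (tr A)s + det A.
tr A = -6, det A = 12.
So p(s) = s^2 + 6s + 12.
The constant term is 12.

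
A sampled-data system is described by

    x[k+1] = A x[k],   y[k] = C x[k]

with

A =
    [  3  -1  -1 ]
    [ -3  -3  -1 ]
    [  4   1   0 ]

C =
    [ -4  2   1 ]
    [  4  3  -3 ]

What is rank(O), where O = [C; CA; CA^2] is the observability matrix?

CA = [[-14, -1, 2], [-9, -16, -7]]
CA^2 = [[-31, 19, 15], [-7, 50, 25]]
Observability matrix O = [C; CA; CA^2] = [[-4, 2, 1], [4, 3, -3], [-14, -1, 2], [-9, -16, -7], [-31, 19, 15], [-7, 50, 25]]
Take the 3×3 submatrix of O formed by rows 1, 2, 3: [[-4, 2, 1], [4, 3, -3], [-14, -1, 2]]. Its determinant is (-4)·(3·2 - (-3)·(-1)) - 2·(4·2 - (-3)·(-14)) + 1·(4·(-1) - 3·(-14)) = (-4)·3 - 2·(-34) + 1·38 = 94 ≠ 0.
So rank(O) ≥ 3; since O has 3 columns, rank(O) = 3.
rank(O) = 3 = n, so the pair (A, C) is completely observable.

3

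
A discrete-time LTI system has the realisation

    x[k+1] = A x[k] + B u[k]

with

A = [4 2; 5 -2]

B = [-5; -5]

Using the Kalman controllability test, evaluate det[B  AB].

AB = [[-30], [-15]]
Controllability matrix C = [B  AB] = [[-5, -30], [-5, -15]]
det(C) = (-5)·(-15) - (-30)·(-5) = 75 - 150 = -75
Since det(C) ≠ 0, rank(C) = 2 and the system is completely controllable.

-75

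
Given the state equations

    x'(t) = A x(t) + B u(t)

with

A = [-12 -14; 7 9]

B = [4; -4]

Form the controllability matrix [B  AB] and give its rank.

1

AB = [[8], [-8]]
Controllability matrix C = [B  AB] = [[4, 8], [-4, -8]]
Every column of C is a scalar multiple of column 1 = [4, -4] (multipliers 1, 2), so the columns span a one-dimensional space.
C ≠ 0, hence rank(C) = 1.
rank(C) = 1 < n = 2, so the pair (A, B) is not completely controllable.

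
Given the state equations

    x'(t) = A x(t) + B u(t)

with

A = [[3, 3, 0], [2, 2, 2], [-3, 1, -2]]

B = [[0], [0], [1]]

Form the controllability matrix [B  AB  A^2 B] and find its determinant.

-12

AB = [[0], [2], [-2]]
A^2B = [[6], [0], [6]]
Controllability matrix C = [B  AB  A^2B] = [[0, 0, 6], [0, 2, 0], [1, -2, 6]]
Expanding along the first row, det(C) = 0·(2·6 - 0·(-2)) - 0·(0·6 - 0·1) + 6·(0·(-2) - 2·1) = 0·12 - 0·0 + 6·(-2) = -12
Since det(C) ≠ 0, rank(C) = 3 and the system is completely controllable.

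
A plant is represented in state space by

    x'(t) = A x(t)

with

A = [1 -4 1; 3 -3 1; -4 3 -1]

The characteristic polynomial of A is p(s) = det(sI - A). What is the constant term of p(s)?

-1

Expand det(sI - A) for the 3×3 matrix.
p(s) = s^3 + 3s^2 + 12s - 1.
(Check: constant term = det(-A) = (-1)^3 det A = -1; coefficient of s^2 = -tr A = 3.)
The constant term is -1.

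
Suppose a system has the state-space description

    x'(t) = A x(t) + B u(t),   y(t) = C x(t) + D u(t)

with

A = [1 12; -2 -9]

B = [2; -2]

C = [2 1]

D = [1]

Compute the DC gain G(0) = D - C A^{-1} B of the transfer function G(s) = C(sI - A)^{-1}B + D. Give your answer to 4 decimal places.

0.0667

G(0) = C(-A)^{-1}B + D = -C A^{-1} B + D.
det A = 15, so A^{-1} = (1/15)·adj(A) = [[-3/5, -4/5], [2/15, 1/15]]
A^{-1} B = [2/5, 2/15]^T
C A^{-1} B = 14/15
G(0) = D - C A^{-1} B = 1 - (14/15) = 1/15 ≈ 0.0667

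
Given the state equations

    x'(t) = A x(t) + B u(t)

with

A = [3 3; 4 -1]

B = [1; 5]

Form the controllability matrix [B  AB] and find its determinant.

AB = [[18], [-1]]
Controllability matrix C = [B  AB] = [[1, 18], [5, -1]]
det(C) = 1·(-1) - 18·5 = -1 - 90 = -91
Since det(C) ≠ 0, rank(C) = 2 and the system is completely controllable.

-91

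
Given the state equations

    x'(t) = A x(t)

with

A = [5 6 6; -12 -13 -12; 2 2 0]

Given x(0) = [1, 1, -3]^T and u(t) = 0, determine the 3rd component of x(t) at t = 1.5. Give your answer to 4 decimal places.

det(sI - A) = s^3 - (tr A)s^2 + (M11 + M22 + M33)s - det A, where Mii is the 2×2 principal minor of A obtained by deleting row i and column i.
tr A = 5 + (-13) + 0 = -8; M11 = (-13)·0 - (-12)·2 = 0 - (-24) = 24; M22 = 5·0 - 6·2 = 0 - 12 = -12; M33 = 5·(-13) - 6·(-12) = -65 - (-72) = 7; sum of minors = 19.
det A = 5·((-13)·0 - (-12)·2) - 6·((-12)·0 - (-12)·2) + 6·((-12)·2 - (-13)·2) = 5·24 - 6·24 + 6·2 = -12.
So p(s) = det(sI - A) = s^3 + 8s^2 + 19s + 12.
Rational-root test: any integer root divides 12. Testing small divisors, s = -1 works: p(-1) = -1 + 8 + (-19) + 12 = 0, so (s + 1) is a factor.
Dividing, p(s) = (s + 1)(s^2 + 7s + 12).
Factor s^2 + 7s + 12: two numbers with sum -7 and product 12 are -3 and -4, so s^2 + 7s + 12 = (s + 3)(s + 4).
Hence p(s) = (s + 1) (s + 3) (s + 4), with roots -4, -3, -1.
The eigenvalues -4, -3, -1 are distinct and real, so A is diagonalisable and x(t) = e^{At} x(0) = V diag(e^{λ_i t}) V^{-1} x(0), where the columns of V are the eigenvectors.
λ = -4: A - (-4)I = [[9, 6, 6], [-12, -9, -12], [2, 2, 4]]. v must be orthogonal to every row; (row 1) × (row 2) = [-18, 36, -9], so take v_1 = [2, -4, 1]^T.
λ = -3: A - (-3)I = [[8, 6, 6], [-12, -10, -12], [2, 2, 3]]. v must be orthogonal to every row; (row 1) × (row 2) = [-12, 24, -8], so take v_2 = [3, -6, 2]^T.
λ = -1: A - (-1)I = [[6, 6, 6], [-12, -12, -12], [2, 2, 1]]. v must be orthogonal to every row; (row 1) × (row 3) = [-6, 6, 0], so take v_3 = [1, -1, 0]^T.
V = [v_1 v_2 v_3] = [[2, 3, 1], [-4, -6, -1], [1, 2, 0]] has det V = -1, so V^{-1} = adj(V)/det V = [[-2, -2, -3], [1, 1, 2], [2, 1, 0]].
Modal coordinates z(0) = V^{-1} x(0): (-2)·1 + (-2)·1 + (-3)·(-3) = 5; 1·1 + 1·1 + 2·(-3) = -4; 2·1 + 1·1 + 0·(-3) = 3; so z(0) = [5, -4, 3]^T.
x_3(t) = Σ_i (v_i)_3 · z_i(0) · e^{λ_i t} (row 3 of V times the modal terms).
x_3(1.5) = 1·5·e^{-4·1.5} + 2·(-4)·e^{-3·1.5} + 0·3·e^{-1·1.5} = 5·0.002479 + (-8)·0.011109 + 0·0.223130 = -0.0765.

-0.0765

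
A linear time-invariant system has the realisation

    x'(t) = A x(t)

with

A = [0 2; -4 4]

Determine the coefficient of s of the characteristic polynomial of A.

For a 2×2 matrix, det(sI - A) = s^2 - (tr A)s + det A.
tr A = 4, det A = 8.
So p(s) = s^2 - 4s + 8.
The coefficient of s is -4.

-4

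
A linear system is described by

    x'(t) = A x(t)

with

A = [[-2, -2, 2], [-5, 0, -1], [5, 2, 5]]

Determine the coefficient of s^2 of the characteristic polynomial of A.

-3

Expand det(sI - A) for the 3×3 matrix.
p(s) = s^3 - 3s^2 - 28s + 64.
(Check: constant term = det(-A) = (-1)^3 det A = 64; coefficient of s^2 = -tr A = -3.)
The coefficient of s^2 is -3.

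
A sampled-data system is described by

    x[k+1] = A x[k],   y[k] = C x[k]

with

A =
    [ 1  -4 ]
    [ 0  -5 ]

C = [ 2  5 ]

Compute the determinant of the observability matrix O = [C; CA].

-76

CA = [[2, -33]]
Observability matrix O = [C; CA] = [[2, 5], [2, -33]]
det(O) = 2·(-33) - 5·2 = -66 - 10 = -76
Since det(O) ≠ 0, rank(O) = 2 and the system is completely observable.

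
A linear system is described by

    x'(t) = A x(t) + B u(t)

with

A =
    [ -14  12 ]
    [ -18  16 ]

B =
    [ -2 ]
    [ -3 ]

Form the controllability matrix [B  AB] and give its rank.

AB = [[-8], [-12]]
Controllability matrix C = [B  AB] = [[-2, -8], [-3, -12]]
Every column of C is a scalar multiple of column 1 = [-2, -3] (multipliers 1, 4), so the columns span a one-dimensional space.
C ≠ 0, hence rank(C) = 1.
rank(C) = 1 < n = 2, so the pair (A, B) is not completely controllable.

1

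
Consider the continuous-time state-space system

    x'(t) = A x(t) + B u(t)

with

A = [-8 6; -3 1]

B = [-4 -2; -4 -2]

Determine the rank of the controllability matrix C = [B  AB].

AB = [[8, 4], [8, 4]]
Controllability matrix C = [B  AB] = [[-4, -2, 8, 4], [-4, -2, 8, 4]]
Every column of C is a scalar multiple of column 1 = [-4, -4] (multipliers 1, 1/2, -2, -1), so the columns span a one-dimensional space.
C ≠ 0, hence rank(C) = 1.
rank(C) = 1 < n = 2, so the pair (A, B) is not completely controllable.

1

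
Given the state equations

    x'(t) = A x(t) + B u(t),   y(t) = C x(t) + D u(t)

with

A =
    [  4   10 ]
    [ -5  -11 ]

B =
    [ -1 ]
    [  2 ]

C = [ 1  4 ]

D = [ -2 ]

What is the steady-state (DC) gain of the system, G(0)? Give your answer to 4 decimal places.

G(0) = C(-A)^{-1}B + D = -C A^{-1} B + D.
det A = 6, so A^{-1} = (1/6)·adj(A) = [[-11/6, -5/3], [5/6, 2/3]]
A^{-1} B = [-3/2, 1/2]^T
C A^{-1} B = 1/2
G(0) = D - C A^{-1} B = -2 - (1/2) = -5/2 ≈ -2.5000

-2.5000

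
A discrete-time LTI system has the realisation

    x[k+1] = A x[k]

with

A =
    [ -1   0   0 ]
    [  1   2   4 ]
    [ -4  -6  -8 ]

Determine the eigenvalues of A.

det(zI - A) = z^3 - (tr A)z^2 + (M11 + M22 + M33)z - det A, where Mii is the 2×2 principal minor of A obtained by deleting row i and column i.
tr A = (-1) + 2 + (-8) = -7; M11 = 2·(-8) - 4·(-6) = -16 - (-24) = 8; M22 = (-1)·(-8) - 0·(-4) = 8 - 0 = 8; M33 = (-1)·2 - 0·1 = -2 - 0 = -2; sum of minors = 14.
det A = (-1)·(2·(-8) - 4·(-6)) - 0·(1·(-8) - 4·(-4)) + 0·(1·(-6) - 2·(-4)) = (-1)·8 - 0·8 + 0·2 = -8.
So p(z) = det(zI - A) = z^3 + 7z^2 + 14z + 8.
Rational-root test: any integer root divides 8. Testing small divisors, z = -1 works: p(-1) = -1 + 7 + (-14) + 8 = 0, so (z + 1) is a factor.
Dividing, p(z) = (z + 1)(z^2 + 6z + 8).
Factor z^2 + 6z + 8: two numbers with sum -6 and product 8 are -2 and -4, so z^2 + 6z + 8 = (z + 2)(z + 4).
Hence p(z) = (z + 1) (z + 2) (z + 4), with roots -4, -2, -1.

-4, -2, -1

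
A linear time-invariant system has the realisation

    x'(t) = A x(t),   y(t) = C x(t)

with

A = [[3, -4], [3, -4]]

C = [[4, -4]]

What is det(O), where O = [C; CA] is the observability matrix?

CA = [[0, 0]]
Observability matrix O = [C; CA] = [[4, -4], [0, 0]]
det(O) = 4·0 - (-4)·0 = 0 - 0 = 0
Since det(O) = 0, rank(O) < 2 and the system is not completely observable.

0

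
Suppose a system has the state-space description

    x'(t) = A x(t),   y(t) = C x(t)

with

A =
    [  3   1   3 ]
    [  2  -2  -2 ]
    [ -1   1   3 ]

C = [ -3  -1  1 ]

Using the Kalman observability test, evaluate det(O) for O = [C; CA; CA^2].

832

CA = [[-12, 0, -4]]
CA^2 = [[-32, -16, -48]]
Observability matrix O = [C; CA; CA^2] = [[-3, -1, 1], [-12, 0, -4], [-32, -16, -48]]
Expanding along the first row, det(O) = (-3)·(0·(-48) - (-4)·(-16)) - (-1)·((-12)·(-48) - (-4)·(-32)) + 1·((-12)·(-16) - 0·(-32)) = (-3)·(-64) - (-1)·448 + 1·192 = 832
Since det(O) ≠ 0, rank(O) = 3 and the system is completely observable.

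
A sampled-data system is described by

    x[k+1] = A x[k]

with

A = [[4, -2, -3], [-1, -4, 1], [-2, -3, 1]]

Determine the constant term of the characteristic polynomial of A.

-13

Expand det(zI - A) for the 3×3 matrix.
p(z) = z^3 - z^2 - 21z - 13.
(Check: constant term = det(-A) = (-1)^3 det A = -13; coefficient of z^2 = -tr A = -1.)
The constant term is -13.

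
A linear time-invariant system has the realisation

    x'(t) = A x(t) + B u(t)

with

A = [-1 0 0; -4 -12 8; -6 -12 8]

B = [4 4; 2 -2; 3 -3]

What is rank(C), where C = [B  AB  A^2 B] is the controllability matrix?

2

AB = [[-4, -4], [-16, -16], [-24, -24]]
A^2B = [[4, 4], [16, 16], [24, 24]]
Controllability matrix C = [B  AB  A^2B] = [[4, 4, -4, -4, 4, 4], [2, -2, -16, -16, 16, 16], [3, -3, -24, -24, 24, 24]]
The rows r1, r2, r3 of C are linearly dependent: -3·r2 + 2·r3 = 0 (check each entry), so rank(C) ≤ 2.
The 2×2 minor from rows 1, 2, columns 1, 2 is 4·(-2) - 4·2 = -8 - 8 = -16 ≠ 0, so rank(C) = 2.
rank(C) = 2 < n = 3, so the pair (A, B) is not completely controllable.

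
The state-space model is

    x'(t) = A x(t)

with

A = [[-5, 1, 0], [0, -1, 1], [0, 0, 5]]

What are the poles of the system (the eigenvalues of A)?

det(sI - A) = s^3 - (tr A)s^2 + (M11 + M22 + M33)s - det A, where Mii is the 2×2 principal minor of A obtained by deleting row i and column i.
tr A = (-5) + (-1) + 5 = -1; M11 = (-1)·5 - 1·0 = -5 - 0 = -5; M22 = (-5)·5 - 0·0 = -25 - 0 = -25; M33 = (-5)·(-1) - 1·0 = 5 - 0 = 5; sum of minors = -25.
det A = (-5)·((-1)·5 - 1·0) - 1·(0·5 - 1·0) + 0·(0·0 - (-1)·0) = (-5)·(-5) - 1·0 + 0·0 = 25.
So p(s) = det(sI - A) = s^3 + s^2 - 25s - 25.
Rational-root test: any integer root divides -25. Testing small divisors, s = -1 works: p(-1) = -1 + 1 + 25 + (-25) = 0, so (s + 1) is a factor.
Dividing, p(s) = (s + 1)(s^2 - 25).
Factor s^2 - 25: two numbers with sum 0 and product -25 are 5 and -5, so s^2 - 25 = (s - 5)(s + 5).
Hence p(s) = (s - 5) (s + 1) (s + 5), with roots -5, -1, 5.
At least one eigenvalue has non-negative real part, so the system is not asymptotically stable.

-5, -1, 5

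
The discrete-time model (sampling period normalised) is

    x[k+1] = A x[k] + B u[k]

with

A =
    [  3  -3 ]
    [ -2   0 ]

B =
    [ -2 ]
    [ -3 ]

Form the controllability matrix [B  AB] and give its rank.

2

AB = [[3], [4]]
Controllability matrix C = [B  AB] = [[-2, 3], [-3, 4]]
det(C) = (-2)·4 - 3·(-3) = -8 - (-9) = 1 ≠ 0, so rank(C) = 2.
rank(C) = 2 = n, so the pair (A, B) is completely controllable.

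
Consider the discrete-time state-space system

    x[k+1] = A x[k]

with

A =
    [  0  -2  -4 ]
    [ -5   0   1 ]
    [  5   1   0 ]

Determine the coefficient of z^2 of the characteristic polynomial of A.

Expand det(zI - A) for the 3×3 matrix.
p(z) = z^3 + 9z - 10.
(Check: constant term = det(-A) = (-1)^3 det A = -10; coefficient of z^2 = -tr A = 0.)
The coefficient of z^2 is 0.

0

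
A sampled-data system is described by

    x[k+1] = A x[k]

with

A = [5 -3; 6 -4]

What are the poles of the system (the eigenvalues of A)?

det(zI - A) = z^2 - (tr A)z + det A, with tr A = 5 + (-4) = 1 and det A = 5·(-4) - (-3)·6 = -20 - (-18) = -2.
So p(z) = det(zI - A) = z^2 - z - 2.
Factor z^2 - z - 2: two numbers with sum 1 and product -2 are 2 and -1, so z^2 - z - 2 = (z - 2)(z + 1).
Hence p(z) = (z - 2) (z + 1), with roots -1, 2.

-1, 2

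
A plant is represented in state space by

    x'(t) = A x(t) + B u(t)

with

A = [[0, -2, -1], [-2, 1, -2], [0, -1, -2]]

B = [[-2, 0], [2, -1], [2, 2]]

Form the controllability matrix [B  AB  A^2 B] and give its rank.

AB = [[-6, 0], [2, -5], [-6, -3]]
A^2B = [[2, 13], [26, 1], [10, 11]]
Controllability matrix C = [B  AB  A^2B] = [[-2, 0, -6, 0, 2, 13], [2, -1, 2, -5, 26, 1], [2, 2, -6, -3, 10, 11]]
Take the 3×3 submatrix of C formed by columns 1, 2, 3: [[-2, 0, -6], [2, -1, 2], [2, 2, -6]]. Its determinant is (-2)·((-1)·(-6) - 2·2) - 0·(2·(-6) - 2·2) + (-6)·(2·2 - (-1)·2) = (-2)·2 - 0·(-16) + (-6)·6 = -40 ≠ 0.
So rank(C) ≥ 3; since C has 3 rows, rank(C) = 3.
rank(C) = 3 = n, so the pair (A, B) is completely controllable.

3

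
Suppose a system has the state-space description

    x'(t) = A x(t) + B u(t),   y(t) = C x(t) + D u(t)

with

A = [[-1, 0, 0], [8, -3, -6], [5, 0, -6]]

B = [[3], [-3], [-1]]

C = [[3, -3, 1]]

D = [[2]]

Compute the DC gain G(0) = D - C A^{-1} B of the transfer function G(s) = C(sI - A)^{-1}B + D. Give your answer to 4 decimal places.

G(0) = C(-A)^{-1}B + D = -C A^{-1} B + D.
det A = -18, so A^{-1} = (1/-18)·adj(A) = [[-1, 0, 0], [-1, -1/3, 1/3], [-5/6, 0, -1/6]]
A^{-1} B = [-3, -7/3, -7/3]^T
C A^{-1} B = -13/3
G(0) = D - C A^{-1} B = 2 - (-13/3) = 19/3 ≈ 6.3333

6.3333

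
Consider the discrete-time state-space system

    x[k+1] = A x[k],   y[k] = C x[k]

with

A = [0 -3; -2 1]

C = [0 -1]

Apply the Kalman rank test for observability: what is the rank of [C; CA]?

2

CA = [[2, -1]]
Observability matrix O = [C; CA] = [[0, -1], [2, -1]]
det(O) = 0·(-1) - (-1)·2 = 0 - (-2) = 2 ≠ 0, so rank(O) = 2.
rank(O) = 2 = n, so the pair (A, C) is completely observable.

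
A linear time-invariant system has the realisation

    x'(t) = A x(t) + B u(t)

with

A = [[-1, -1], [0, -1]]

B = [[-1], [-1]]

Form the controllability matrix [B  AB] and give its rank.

2

AB = [[2], [1]]
Controllability matrix C = [B  AB] = [[-1, 2], [-1, 1]]
det(C) = (-1)·1 - 2·(-1) = -1 - (-2) = 1 ≠ 0, so rank(C) = 2.
rank(C) = 2 = n, so the pair (A, B) is completely controllable.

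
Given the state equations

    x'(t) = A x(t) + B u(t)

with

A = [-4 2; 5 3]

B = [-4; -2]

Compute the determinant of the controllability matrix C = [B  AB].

AB = [[12], [-26]]
Controllability matrix C = [B  AB] = [[-4, 12], [-2, -26]]
det(C) = (-4)·(-26) - 12·(-2) = 104 - (-24) = 128
Since det(C) ≠ 0, rank(C) = 2 and the system is completely controllable.

128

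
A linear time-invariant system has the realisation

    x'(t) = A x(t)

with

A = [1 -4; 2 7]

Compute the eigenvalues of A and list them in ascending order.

3, 5

det(sI - A) = s^2 - (tr A)s + det A, with tr A = 1 + 7 = 8 and det A = 1·7 - (-4)·2 = 7 - (-8) = 15.
So p(s) = det(sI - A) = s^2 - 8s + 15.
Factor s^2 - 8s + 15: two numbers with sum 8 and product 15 are 5 and 3, so s^2 - 8s + 15 = (s - 5)(s - 3).
Hence p(s) = (s - 5) (s - 3), with roots 3, 5.
At least one eigenvalue has non-negative real part, so the system is not asymptotically stable.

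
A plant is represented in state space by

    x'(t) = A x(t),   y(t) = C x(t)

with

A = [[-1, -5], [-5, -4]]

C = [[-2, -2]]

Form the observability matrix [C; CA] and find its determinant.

CA = [[12, 18]]
Observability matrix O = [C; CA] = [[-2, -2], [12, 18]]
det(O) = (-2)·18 - (-2)·12 = -36 - (-24) = -12
Since det(O) ≠ 0, rank(O) = 2 and the system is completely observable.

-12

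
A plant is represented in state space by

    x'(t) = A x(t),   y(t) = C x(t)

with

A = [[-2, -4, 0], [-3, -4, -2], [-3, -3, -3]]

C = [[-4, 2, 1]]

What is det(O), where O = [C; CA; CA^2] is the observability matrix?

CA = [[-1, 5, -7]]
CA^2 = [[8, 5, 11]]
Observability matrix O = [C; CA; CA^2] = [[-4, 2, 1], [-1, 5, -7], [8, 5, 11]]
Expanding along the first row, det(O) = (-4)·(5·11 - (-7)·5) - 2·((-1)·11 - (-7)·8) + 1·((-1)·5 - 5·8) = (-4)·90 - 2·45 + 1·(-45) = -495
Since det(O) ≠ 0, rank(O) = 3 and the system is completely observable.

-495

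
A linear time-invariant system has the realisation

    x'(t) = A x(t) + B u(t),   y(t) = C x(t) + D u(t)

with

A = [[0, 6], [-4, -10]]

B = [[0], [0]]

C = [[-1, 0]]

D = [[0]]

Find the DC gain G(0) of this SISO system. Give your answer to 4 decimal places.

0.0000

G(0) = C(-A)^{-1}B + D = -C A^{-1} B + D.
det A = 24, so A^{-1} = (1/24)·adj(A) = [[-5/12, -1/4], [1/6, 0]]
A^{-1} B = [0, 0]^T
C A^{-1} B = 0
G(0) = D - C A^{-1} B = 0 - (0) = 0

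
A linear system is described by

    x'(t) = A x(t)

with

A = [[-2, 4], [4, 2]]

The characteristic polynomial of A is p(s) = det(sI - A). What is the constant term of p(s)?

For a 2×2 matrix, det(sI - A) = s^2 - (tr A)s + det A.
tr A = 0, det A = -20.
So p(s) = s^2 - 20.
The constant term is -20.

-20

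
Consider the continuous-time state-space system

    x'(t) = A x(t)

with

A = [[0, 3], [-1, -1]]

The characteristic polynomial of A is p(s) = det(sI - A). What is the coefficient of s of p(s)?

For a 2×2 matrix, det(sI - A) = s^2 - (tr A)s + det A.
tr A = -1, det A = 3.
So p(s) = s^2 + s + 3.
The coefficient of s is 1.

1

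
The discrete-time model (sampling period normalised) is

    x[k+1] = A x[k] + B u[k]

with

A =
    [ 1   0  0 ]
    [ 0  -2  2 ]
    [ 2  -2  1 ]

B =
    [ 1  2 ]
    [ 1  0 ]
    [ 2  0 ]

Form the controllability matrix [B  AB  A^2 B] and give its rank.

3

AB = [[1, 2], [2, 0], [2, 4]]
A^2B = [[1, 2], [0, 8], [0, 8]]
Controllability matrix C = [B  AB  A^2B] = [[1, 2, 1, 2, 1, 2], [1, 0, 2, 0, 0, 8], [2, 0, 2, 4, 0, 8]]
Take the 3×3 submatrix of C formed by columns 1, 2, 3: [[1, 2, 1], [1, 0, 2], [2, 0, 2]]. Its determinant is 1·(0·2 - 2·0) - 2·(1·2 - 2·2) + 1·(1·0 - 0·2) = 1·0 - 2·(-2) + 1·0 = 4 ≠ 0.
So rank(C) ≥ 3; since C has 3 rows, rank(C) = 3.
rank(C) = 3 = n, so the pair (A, B) is completely controllable.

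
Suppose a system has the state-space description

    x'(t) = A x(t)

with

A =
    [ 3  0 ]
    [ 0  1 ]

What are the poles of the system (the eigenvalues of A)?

det(sI - A) = s^2 - (tr A)s + det A, with tr A = 3 + 1 = 4 and det A = 3·1 - 0·0 = 3 - 0 = 3.
So p(s) = det(sI - A) = s^2 - 4s + 3.
Factor s^2 - 4s + 3: two numbers with sum 4 and product 3 are 3 and 1, so s^2 - 4s + 3 = (s - 3)(s - 1).
Hence p(s) = (s - 3) (s - 1), with roots 1, 3.
At least one eigenvalue has non-negative real part, so the system is not asymptotically stable.

1, 3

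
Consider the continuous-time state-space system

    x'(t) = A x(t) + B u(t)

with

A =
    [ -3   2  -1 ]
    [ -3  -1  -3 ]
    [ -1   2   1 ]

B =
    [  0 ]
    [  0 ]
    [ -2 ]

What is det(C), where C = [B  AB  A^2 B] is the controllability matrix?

120

AB = [[2], [6], [-2]]
A^2B = [[8], [-6], [8]]
Controllability matrix C = [B  AB  A^2B] = [[0, 2, 8], [0, 6, -6], [-2, -2, 8]]
Expanding along the first row, det(C) = 0·(6·8 - (-6)·(-2)) - 2·(0·8 - (-6)·(-2)) + 8·(0·(-2) - 6·(-2)) = 0·36 - 2·(-12) + 8·12 = 120
Since det(C) ≠ 0, rank(C) = 3 and the system is completely controllable.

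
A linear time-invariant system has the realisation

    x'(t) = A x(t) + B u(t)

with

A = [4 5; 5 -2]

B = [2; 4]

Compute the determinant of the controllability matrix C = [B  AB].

AB = [[28], [2]]
Controllability matrix C = [B  AB] = [[2, 28], [4, 2]]
det(C) = 2·2 - 28·4 = 4 - 112 = -108
Since det(C) ≠ 0, rank(C) = 2 and the system is completely controllable.

-108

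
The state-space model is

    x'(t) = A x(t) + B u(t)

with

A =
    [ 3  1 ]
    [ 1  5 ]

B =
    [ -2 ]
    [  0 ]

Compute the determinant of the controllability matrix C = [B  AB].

AB = [[-6], [-2]]
Controllability matrix C = [B  AB] = [[-2, -6], [0, -2]]
det(C) = (-2)·(-2) - (-6)·0 = 4 - 0 = 4
Since det(C) ≠ 0, rank(C) = 2 and the system is completely controllable.

4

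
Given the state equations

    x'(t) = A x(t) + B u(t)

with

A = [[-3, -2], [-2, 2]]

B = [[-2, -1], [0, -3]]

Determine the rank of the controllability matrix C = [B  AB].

2

AB = [[6, 9], [4, -4]]
Controllability matrix C = [B  AB] = [[-2, -1, 6, 9], [0, -3, 4, -4]]
Take the 2×2 submatrix of C formed by columns 1, 2: [[-2, -1], [0, -3]]. Its determinant is (-2)·(-3) - (-1)·0 = 6 - 0 = 6 ≠ 0.
So rank(C) ≥ 2; since C has 2 rows, rank(C) = 2.
rank(C) = 2 = n, so the pair (A, B) is completely controllable.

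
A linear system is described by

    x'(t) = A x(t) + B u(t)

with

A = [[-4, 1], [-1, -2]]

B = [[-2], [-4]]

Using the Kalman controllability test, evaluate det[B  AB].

AB = [[4], [10]]
Controllability matrix C = [B  AB] = [[-2, 4], [-4, 10]]
det(C) = (-2)·10 - 4·(-4) = -20 - (-16) = -4
Since det(C) ≠ 0, rank(C) = 2 and the system is completely controllable.

-4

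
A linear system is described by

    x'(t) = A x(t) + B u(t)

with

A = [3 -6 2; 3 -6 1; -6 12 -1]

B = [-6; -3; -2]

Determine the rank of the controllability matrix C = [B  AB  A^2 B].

AB = [[-4], [-2], [2]]
A^2B = [[4], [2], [-2]]
Controllability matrix C = [B  AB  A^2B] = [[-6, -4, 4], [-3, -2, 2], [-2, 2, -2]]
The rows r1, r2, r3 of C are linearly dependent: -r1 + 2·r2 = 0 (check each entry), so rank(C) ≤ 2.
The 2×2 minor from rows 1, 3, columns 1, 2 is (-6)·2 - (-4)·(-2) = -12 - 8 = -20 ≠ 0, so rank(C) = 2.
rank(C) = 2 < n = 3, so the pair (A, B) is not completely controllable.

2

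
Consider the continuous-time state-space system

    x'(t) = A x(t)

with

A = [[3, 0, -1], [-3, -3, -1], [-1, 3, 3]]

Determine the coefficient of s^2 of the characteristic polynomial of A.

Expand det(sI - A) for the 3×3 matrix.
p(s) = s^3 - 3s^2 - 7s + 6.
(Check: constant term = det(-A) = (-1)^3 det A = 6; coefficient of s^2 = -tr A = -3.)
The coefficient of s^2 is -3.

-3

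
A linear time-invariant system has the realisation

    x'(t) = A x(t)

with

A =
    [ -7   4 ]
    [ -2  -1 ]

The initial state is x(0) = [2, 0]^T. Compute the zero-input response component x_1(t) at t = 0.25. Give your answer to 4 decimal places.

det(sI - A) = s^2 - (tr A)s + det A, with tr A = (-7) + (-1) = -8 and det A = (-7)·(-1) - 4·(-2) = 7 - (-8) = 15.
So p(s) = det(sI - A) = s^2 + 8s + 15.
Factor s^2 + 8s + 15: two numbers with sum -8 and product 15 are -3 and -5, so s^2 + 8s + 15 = (s + 3)(s + 5).
Hence p(s) = (s + 3) (s + 5), with roots -5, -3.
The eigenvalues -5, -3 are distinct and real, so A is diagonalisable and x(t) = e^{At} x(0) = V diag(e^{λ_i t}) V^{-1} x(0), where the columns of V are the eigenvectors.
λ = -5: A - (-5)I = [[-2, 4], [-2, 4]]. Row 1 gives (-2)·v1 + 4·v2 = 0, so take v_1 = [-2, -1]^T.
λ = -3: A - (-3)I = [[-4, 4], [-2, 2]]. Row 1 gives (-4)·v1 + 4·v2 = 0, so take v_2 = [1, 1]^T.
V = [v_1 v_2] = [[-2, 1], [-1, 1]] has det V = -1, so V^{-1} = adj(V)/det V = [[-1, 1], [-1, 2]].
Modal coordinates z(0) = V^{-1} x(0): (-1)·2 + 1·0 = -2; (-1)·2 + 2·0 = -2; so z(0) = [-2, -2]^T.
x_1(t) = Σ_i (v_i)_1 · z_i(0) · e^{λ_i t} (row 1 of V times the modal terms).
x_1(0.25) = (-2)·(-2)·e^{-5·0.25} + 1·(-2)·e^{-3·0.25} = 4·0.286505 + (-2)·0.472367 = 0.2013.

0.2013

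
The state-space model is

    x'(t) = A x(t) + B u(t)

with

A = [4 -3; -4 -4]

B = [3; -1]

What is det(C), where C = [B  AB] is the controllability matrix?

AB = [[15], [-8]]
Controllability matrix C = [B  AB] = [[3, 15], [-1, -8]]
det(C) = 3·(-8) - 15·(-1) = -24 - (-15) = -9
Since det(C) ≠ 0, rank(C) = 2 and the system is completely controllable.

-9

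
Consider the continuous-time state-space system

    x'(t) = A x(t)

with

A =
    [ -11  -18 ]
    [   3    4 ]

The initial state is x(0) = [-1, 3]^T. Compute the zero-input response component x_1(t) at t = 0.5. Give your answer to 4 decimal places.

-4.6548

det(sI - A) = s^2 - (tr A)s + det A, with tr A = (-11) + 4 = -7 and det A = (-11)·4 - (-18)·3 = -44 - (-54) = 10.
So p(s) = det(sI - A) = s^2 + 7s + 10.
Factor s^2 + 7s + 10: two numbers with sum -7 and product 10 are -2 and -5, so s^2 + 7s + 10 = (s + 2)(s + 5).
Hence p(s) = (s + 2) (s + 5), with roots -5, -2.
The eigenvalues -5, -2 are distinct and real, so A is diagonalisable and x(t) = e^{At} x(0) = V diag(e^{λ_i t}) V^{-1} x(0), where the columns of V are the eigenvectors.
λ = -5: A - (-5)I = [[-6, -18], [3, 9]]. Row 1 gives (-6)·v1 + (-18)·v2 = 0, so take v_1 = [3, -1]^T.
λ = -2: A - (-2)I = [[-9, -18], [3, 6]]. Row 1 gives (-9)·v1 + (-18)·v2 = 0, so take v_2 = [-2, 1]^T.
V = [v_1 v_2] = [[3, -2], [-1, 1]] has det V = 1, so V^{-1} = adj(V)/det V = [[1, 2], [1, 3]].
Modal coordinates z(0) = V^{-1} x(0): 1·(-1) + 2·3 = 5; 1·(-1) + 3·3 = 8; so z(0) = [5, 8]^T.
x_1(t) = Σ_i (v_i)_1 · z_i(0) · e^{λ_i t} (row 1 of V times the modal terms).
x_1(0.5) = 3·5·e^{-5·0.5} + (-2)·8·e^{-2·0.5} = 15·0.082085 + (-16)·0.367879 = -4.6548.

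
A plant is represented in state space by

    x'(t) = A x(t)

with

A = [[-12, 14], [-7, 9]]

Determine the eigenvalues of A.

-5, 2

det(sI - A) = s^2 - (tr A)s + det A, with tr A = (-12) + 9 = -3 and det A = (-12)·9 - 14·(-7) = -108 - (-98) = -10.
So p(s) = det(sI - A) = s^2 + 3s - 10.
Factor s^2 + 3s - 10: two numbers with sum -3 and product -10 are 2 and -5, so s^2 + 3s - 10 = (s - 2)(s + 5).
Hence p(s) = (s - 2) (s + 5), with roots -5, 2.
At least one eigenvalue has non-negative real part, so the system is not asymptotically stable.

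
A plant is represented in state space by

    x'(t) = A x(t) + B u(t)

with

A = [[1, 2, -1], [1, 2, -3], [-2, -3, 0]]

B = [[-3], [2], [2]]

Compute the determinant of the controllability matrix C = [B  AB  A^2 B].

AB = [[-1], [-5], [0]]
A^2B = [[-11], [-11], [17]]
Controllability matrix C = [B  AB  A^2B] = [[-3, -1, -11], [2, -5, -11], [2, 0, 17]]
Expanding along the first row, det(C) = (-3)·((-5)·17 - (-11)·0) - (-1)·(2·17 - (-11)·2) + (-11)·(2·0 - (-5)·2) = (-3)·(-85) - (-1)·56 + (-11)·10 = 201
Since det(C) ≠ 0, rank(C) = 3 and the system is completely controllable.

201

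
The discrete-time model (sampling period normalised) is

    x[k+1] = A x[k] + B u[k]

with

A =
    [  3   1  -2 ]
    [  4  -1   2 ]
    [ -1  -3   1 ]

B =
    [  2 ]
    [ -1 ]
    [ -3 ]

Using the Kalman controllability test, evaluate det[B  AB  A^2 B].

AB = [[11], [3], [-2]]
A^2B = [[40], [37], [-22]]
Controllability matrix C = [B  AB  A^2B] = [[2, 11, 40], [-1, 3, 37], [-3, -2, -22]]
Expanding along the first row, det(C) = 2·(3·(-22) - 37·(-2)) - 11·((-1)·(-22) - 37·(-3)) + 40·((-1)·(-2) - 3·(-3)) = 2·8 - 11·133 + 40·11 = -1007
Since det(C) ≠ 0, rank(C) = 3 and the system is completely controllable.

-1007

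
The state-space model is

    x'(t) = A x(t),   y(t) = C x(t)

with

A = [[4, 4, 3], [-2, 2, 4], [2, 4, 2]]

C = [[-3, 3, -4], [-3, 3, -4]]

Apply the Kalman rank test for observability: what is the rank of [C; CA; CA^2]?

3

CA = [[-26, -22, -5], [-26, -22, -5]]
CA^2 = [[-70, -168, -176], [-70, -168, -176]]
Observability matrix O = [C; CA; CA^2] = [[-3, 3, -4], [-3, 3, -4], [-26, -22, -5], [-26, -22, -5], [-70, -168, -176], [-70, -168, -176]]
Take the 3×3 submatrix of O formed by rows 1, 3, 5: [[-3, 3, -4], [-26, -22, -5], [-70, -168, -176]]. Its determinant is (-3)·((-22)·(-176) - (-5)·(-168)) - 3·((-26)·(-176) - (-5)·(-70)) + (-4)·((-26)·(-168) - (-22)·(-70)) = (-3)·3032 - 3·4226 + (-4)·2828 = -33086 ≠ 0.
So rank(O) ≥ 3; since O has 3 columns, rank(O) = 3.
rank(O) = 3 = n, so the pair (A, C) is completely observable.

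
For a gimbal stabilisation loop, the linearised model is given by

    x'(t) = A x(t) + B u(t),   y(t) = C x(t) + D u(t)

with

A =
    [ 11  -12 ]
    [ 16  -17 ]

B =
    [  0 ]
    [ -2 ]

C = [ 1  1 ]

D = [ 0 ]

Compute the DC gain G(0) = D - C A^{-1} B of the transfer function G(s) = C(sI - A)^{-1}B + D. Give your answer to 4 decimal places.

9.2000

G(0) = C(-A)^{-1}B + D = -C A^{-1} B + D.
det A = 5, so A^{-1} = (1/5)·adj(A) = [[-17/5, 12/5], [-16/5, 11/5]]
A^{-1} B = [-24/5, -22/5]^T
C A^{-1} B = -46/5
G(0) = D - C A^{-1} B = 0 - (-46/5) = 46/5 ≈ 9.2000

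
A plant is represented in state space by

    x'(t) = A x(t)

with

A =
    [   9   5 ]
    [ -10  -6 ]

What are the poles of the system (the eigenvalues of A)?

det(sI - A) = s^2 - (tr A)s + det A, with tr A = 9 + (-6) = 3 and det A = 9·(-6) - 5·(-10) = -54 - (-50) = -4.
So p(s) = det(sI - A) = s^2 - 3s - 4.
Factor s^2 - 3s - 4: two numbers with sum 3 and product -4 are 4 and -1, so s^2 - 3s - 4 = (s - 4)(s + 1).
Hence p(s) = (s - 4) (s + 1), with roots -1, 4.
At least one eigenvalue has non-negative real part, so the system is not asymptotically stable.

-1, 4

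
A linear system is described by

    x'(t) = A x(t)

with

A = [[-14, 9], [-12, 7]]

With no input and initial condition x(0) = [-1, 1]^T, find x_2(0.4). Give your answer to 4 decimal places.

det(sI - A) = s^2 - (tr A)s + det A, with tr A = (-14) + 7 = -7 and det A = (-14)·7 - 9·(-12) = -98 - (-108) = 10.
So p(s) = det(sI - A) = s^2 + 7s + 10.
Factor s^2 + 7s + 10: two numbers with sum -7 and product 10 are -2 and -5, so s^2 + 7s + 10 = (s + 2)(s + 5).
Hence p(s) = (s + 2) (s + 5), with roots -5, -2.
The eigenvalues -5, -2 are distinct and real, so A is diagonalisable and x(t) = e^{At} x(0) = V diag(e^{λ_i t}) V^{-1} x(0), where the columns of V are the eigenvectors.
λ = -5: A - (-5)I = [[-9, 9], [-12, 12]]. Row 1 gives (-9)·v1 + 9·v2 = 0, so take v_1 = [-1, -1]^T.
λ = -2: A - (-2)I = [[-12, 9], [-12, 9]]. Row 1 gives (-12)·v1 + 9·v2 = 0, so take v_2 = [3, 4]^T.
V = [v_1 v_2] = [[-1, 3], [-1, 4]] has det V = -1, so V^{-1} = adj(V)/det V = [[-4, 3], [-1, 1]].
Modal coordinates z(0) = V^{-1} x(0): (-4)·(-1) + 3·1 = 7; (-1)·(-1) + 1·1 = 2; so z(0) = [7, 2]^T.
x_2(t) = Σ_i (v_i)_2 · z_i(0) · e^{λ_i t} (row 2 of V times the modal terms).
x_2(0.4) = (-1)·7·e^{-5·0.4} + 4·2·e^{-2·0.4} = (-7)·0.135335 + 8·0.449329 = 2.6473.

2.6473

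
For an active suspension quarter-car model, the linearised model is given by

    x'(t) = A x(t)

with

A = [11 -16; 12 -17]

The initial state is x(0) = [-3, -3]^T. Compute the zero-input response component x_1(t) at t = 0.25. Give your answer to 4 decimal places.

-0.8595

det(sI - A) = s^2 - (tr A)s + det A, with tr A = 11 + (-17) = -6 and det A = 11·(-17) - (-16)·12 = -187 - (-192) = 5.
So p(s) = det(sI - A) = s^2 + 6s + 5.
Factor s^2 + 6s + 5: two numbers with sum -6 and product 5 are -1 and -5, so s^2 + 6s + 5 = (s + 1)(s + 5).
Hence p(s) = (s + 1) (s + 5), with roots -5, -1.
The eigenvalues -5, -1 are distinct and real, so A is diagonalisable and x(t) = e^{At} x(0) = V diag(e^{λ_i t}) V^{-1} x(0), where the columns of V are the eigenvectors.
λ = -5: A - (-5)I = [[16, -16], [12, -12]]. Row 1 gives 16·v1 + (-16)·v2 = 0, so take v_1 = [1, 1]^T.
λ = -1: A - (-1)I = [[12, -16], [12, -16]]. Row 1 gives 12·v1 + (-16)·v2 = 0, so take v_2 = [4, 3]^T.
V = [v_1 v_2] = [[1, 4], [1, 3]] has det V = -1, so V^{-1} = adj(V)/det V = [[-3, 4], [1, -1]].
Modal coordinates z(0) = V^{-1} x(0): (-3)·(-3) + 4·(-3) = -3; 1·(-3) + (-1)·(-3) = 0; so z(0) = [-3, 0]^T.
x_1(t) = Σ_i (v_i)_1 · z_i(0) · e^{λ_i t} (row 1 of V times the modal terms).
x_1(0.25) = 1·(-3)·e^{-5·0.25} + 4·0·e^{-1·0.25} = (-3)·0.286505 + 0·0.778801 = -0.8595.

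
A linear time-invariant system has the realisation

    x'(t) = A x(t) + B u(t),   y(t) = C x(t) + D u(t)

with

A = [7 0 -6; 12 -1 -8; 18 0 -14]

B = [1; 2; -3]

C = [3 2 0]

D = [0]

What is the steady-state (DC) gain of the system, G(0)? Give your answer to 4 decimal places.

28.0000

G(0) = C(-A)^{-1}B + D = -C A^{-1} B + D.
det A = -10, so A^{-1} = (1/-10)·adj(A) = [[-7/5, 0, 3/5], [-12/5, -1, 8/5], [-9/5, 0, 7/10]]
A^{-1} B = [-16/5, -46/5, -39/10]^T
C A^{-1} B = -28
G(0) = D - C A^{-1} B = 0 - (-28) = 28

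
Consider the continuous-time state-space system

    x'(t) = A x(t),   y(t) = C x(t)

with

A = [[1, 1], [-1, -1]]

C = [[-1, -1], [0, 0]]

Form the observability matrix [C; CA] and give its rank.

1

CA = [[0, 0], [0, 0]]
Observability matrix O = [C; CA] = [[-1, -1], [0, 0], [0, 0], [0, 0]]
Every row of O is a scalar multiple of row 1 = [-1, -1] (multipliers 1, 0, 0, 0), so the rows span a one-dimensional space.
O ≠ 0, hence rank(O) = 1.
rank(O) = 1 < n = 2, so the pair (A, C) is not completely observable.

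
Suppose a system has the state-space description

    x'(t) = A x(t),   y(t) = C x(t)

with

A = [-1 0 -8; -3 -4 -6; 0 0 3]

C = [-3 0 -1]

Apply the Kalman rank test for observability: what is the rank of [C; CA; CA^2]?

CA = [[3, 0, 21]]
CA^2 = [[-3, 0, 39]]
Observability matrix O = [C; CA; CA^2] = [[-3, 0, -1], [3, 0, 21], [-3, 0, 39]]
Column 2 of O is identically zero, so rank(O) ≤ 2.
The 2×2 minor from rows 1, 2, columns 1, 3 is (-3)·21 - (-1)·3 = -63 - (-3) = -60 ≠ 0, so rank(O) = 2.
rank(O) = 2 < n = 3, so the pair (A, C) is not completely observable.

2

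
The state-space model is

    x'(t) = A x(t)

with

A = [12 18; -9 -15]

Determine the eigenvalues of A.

det(sI - A) = s^2 - (tr A)s + det A, with tr A = 12 + (-15) = -3 and det A = 12·(-15) - 18·(-9) = -180 - (-162) = -18.
So p(s) = det(sI - A) = s^2 + 3s - 18.
Factor s^2 + 3s - 18: two numbers with sum -3 and product -18 are 3 and -6, so s^2 + 3s - 18 = (s - 3)(s + 6).
Hence p(s) = (s - 3) (s + 6), with roots -6, 3.
At least one eigenvalue has non-negative real part, so the system is not asymptotically stable.

-6, 3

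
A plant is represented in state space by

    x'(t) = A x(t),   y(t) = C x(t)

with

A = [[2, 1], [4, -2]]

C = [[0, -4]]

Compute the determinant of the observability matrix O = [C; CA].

CA = [[-16, 8]]
Observability matrix O = [C; CA] = [[0, -4], [-16, 8]]
det(O) = 0·8 - (-4)·(-16) = 0 - 64 = -64
Since det(O) ≠ 0, rank(O) = 2 and the system is completely observable.

-64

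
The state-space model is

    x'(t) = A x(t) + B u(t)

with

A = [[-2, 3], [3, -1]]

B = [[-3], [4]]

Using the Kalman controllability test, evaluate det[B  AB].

-33

AB = [[18], [-13]]
Controllability matrix C = [B  AB] = [[-3, 18], [4, -13]]
det(C) = (-3)·(-13) - 18·4 = 39 - 72 = -33
Since det(C) ≠ 0, rank(C) = 2 and the system is completely controllable.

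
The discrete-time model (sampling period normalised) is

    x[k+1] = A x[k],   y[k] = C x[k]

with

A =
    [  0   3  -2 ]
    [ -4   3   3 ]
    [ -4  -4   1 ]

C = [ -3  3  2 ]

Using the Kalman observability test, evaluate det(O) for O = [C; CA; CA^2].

CA = [[-20, -8, 17]]
CA^2 = [[-36, -152, 33]]
Observability matrix O = [C; CA; CA^2] = [[-3, 3, 2], [-20, -8, 17], [-36, -152, 33]]
Expanding along the first row, det(O) = (-3)·((-8)·33 - 17·(-152)) - 3·((-20)·33 - 17·(-36)) + 2·((-20)·(-152) - (-8)·(-36)) = (-3)·2320 - 3·(-48) + 2·2752 = -1312
Since det(O) ≠ 0, rank(O) = 3 and the system is completely observable.

-1312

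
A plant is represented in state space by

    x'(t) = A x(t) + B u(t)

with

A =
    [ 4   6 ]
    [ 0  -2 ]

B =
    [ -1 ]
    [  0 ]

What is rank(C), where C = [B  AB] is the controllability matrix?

1

AB = [[-4], [0]]
Controllability matrix C = [B  AB] = [[-1, -4], [0, 0]]
Every column of C is a scalar multiple of column 1 = [-1, 0] (multipliers 1, 4), so the columns span a one-dimensional space.
C ≠ 0, hence rank(C) = 1.
rank(C) = 1 < n = 2, so the pair (A, B) is not completely controllable.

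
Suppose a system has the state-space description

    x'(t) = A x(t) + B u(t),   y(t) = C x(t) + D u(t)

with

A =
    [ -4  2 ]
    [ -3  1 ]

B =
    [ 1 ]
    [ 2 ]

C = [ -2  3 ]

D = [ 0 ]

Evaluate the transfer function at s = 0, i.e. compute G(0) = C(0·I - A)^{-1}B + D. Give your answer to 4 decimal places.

4.5000

G(0) = C(-A)^{-1}B + D = -C A^{-1} B + D.
det A = 2, so A^{-1} = (1/2)·adj(A) = [[1/2, -1], [3/2, -2]]
A^{-1} B = [-3/2, -5/2]^T
C A^{-1} B = -9/2
G(0) = D - C A^{-1} B = 0 - (-9/2) = 9/2 ≈ 4.5000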